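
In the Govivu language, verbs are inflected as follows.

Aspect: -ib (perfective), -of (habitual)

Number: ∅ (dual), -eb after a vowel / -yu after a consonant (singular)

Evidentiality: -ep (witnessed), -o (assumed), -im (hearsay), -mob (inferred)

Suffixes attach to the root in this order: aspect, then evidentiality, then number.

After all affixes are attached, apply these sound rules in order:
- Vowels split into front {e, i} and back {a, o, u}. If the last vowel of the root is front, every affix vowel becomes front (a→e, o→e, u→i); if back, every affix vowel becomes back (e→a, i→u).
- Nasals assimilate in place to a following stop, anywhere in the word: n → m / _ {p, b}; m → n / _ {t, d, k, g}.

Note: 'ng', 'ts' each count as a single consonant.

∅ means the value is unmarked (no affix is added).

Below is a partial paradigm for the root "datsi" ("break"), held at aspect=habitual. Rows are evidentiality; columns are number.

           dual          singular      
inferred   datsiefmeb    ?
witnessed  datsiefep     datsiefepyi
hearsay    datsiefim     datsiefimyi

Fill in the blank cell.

Attach aspect habitual -of → datsiof.
Attach evidentiality inferred -mob → datsiofmob.
Attach number singular -yu (after consonant 'b') → datsiofmobyu.
Apply vowel harmony: datsiofmobyu → datsiefmebyi.
Nasal assimilation: no change.

datsiefmebyi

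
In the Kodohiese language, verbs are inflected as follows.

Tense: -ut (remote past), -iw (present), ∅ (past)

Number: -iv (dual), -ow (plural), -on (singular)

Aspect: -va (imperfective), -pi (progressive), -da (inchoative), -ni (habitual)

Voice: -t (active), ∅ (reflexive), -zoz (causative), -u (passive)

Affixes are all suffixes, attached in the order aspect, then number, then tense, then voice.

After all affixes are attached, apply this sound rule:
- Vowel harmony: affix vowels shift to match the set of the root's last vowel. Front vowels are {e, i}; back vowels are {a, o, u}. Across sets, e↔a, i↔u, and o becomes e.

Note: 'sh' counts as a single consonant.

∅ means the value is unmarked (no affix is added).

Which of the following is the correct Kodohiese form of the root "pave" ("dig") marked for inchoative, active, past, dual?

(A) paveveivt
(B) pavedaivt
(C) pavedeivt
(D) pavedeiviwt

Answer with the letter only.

C

Attach aspect inchoative -da → paveda.
Attach number dual -iv → pavedaiv.
tense = past: zero marking, form stays pavedaiv.
Attach voice active -t → pavedaivt.
Apply vowel harmony: pavedaivt → pavedeivt.
So the correct form is pavedeivt, option (C).
(A) paveveivt is wrong: it uses imperfective instead of inchoative for aspect.
(B) pavedaivt is wrong: it fails to apply the sound rule(s).
(D) pavedeiviwt is wrong: it uses present instead of past for tense.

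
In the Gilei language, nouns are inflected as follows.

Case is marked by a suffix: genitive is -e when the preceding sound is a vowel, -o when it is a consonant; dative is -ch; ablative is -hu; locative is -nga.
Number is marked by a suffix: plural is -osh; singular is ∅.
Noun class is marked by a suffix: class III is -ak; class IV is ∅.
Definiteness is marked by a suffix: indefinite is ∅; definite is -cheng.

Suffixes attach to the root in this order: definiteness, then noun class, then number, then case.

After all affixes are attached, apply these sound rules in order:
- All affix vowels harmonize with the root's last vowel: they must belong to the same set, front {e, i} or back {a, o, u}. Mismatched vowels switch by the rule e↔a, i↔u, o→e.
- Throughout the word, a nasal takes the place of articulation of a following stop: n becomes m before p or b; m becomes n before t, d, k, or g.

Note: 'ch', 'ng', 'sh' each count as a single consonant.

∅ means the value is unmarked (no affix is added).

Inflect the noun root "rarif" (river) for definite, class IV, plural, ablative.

Attach definiteness definite -cheng → rarifcheng.
noun class = class IV: zero marking, form stays rarifcheng.
Attach number plural -osh → rarifchengosh.
Attach case ablative -hu → rarifchengoshhu.
Apply vowel harmony: rarifchengoshhu → rarifchengeshhi.
Nasal assimilation: no change.

rarifchengeshhi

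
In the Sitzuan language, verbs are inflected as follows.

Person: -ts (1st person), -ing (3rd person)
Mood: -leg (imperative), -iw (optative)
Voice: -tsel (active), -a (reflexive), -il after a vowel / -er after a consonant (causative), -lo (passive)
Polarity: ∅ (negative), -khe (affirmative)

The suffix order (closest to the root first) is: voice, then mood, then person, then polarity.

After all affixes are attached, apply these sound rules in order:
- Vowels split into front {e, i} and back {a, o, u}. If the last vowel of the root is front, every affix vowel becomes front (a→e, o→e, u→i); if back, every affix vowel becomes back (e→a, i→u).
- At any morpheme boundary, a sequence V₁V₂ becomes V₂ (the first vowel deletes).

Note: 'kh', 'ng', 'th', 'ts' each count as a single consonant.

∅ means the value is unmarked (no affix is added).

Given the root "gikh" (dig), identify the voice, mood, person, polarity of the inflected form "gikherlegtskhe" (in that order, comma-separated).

causative, imperative, 1st person, affirmative

Segment: gikh-er-leg-ts-khe.
voice: -il/er → causative.
mood: -leg → imperative.
person: -ts → 1st person.
polarity: -khe → affirmative.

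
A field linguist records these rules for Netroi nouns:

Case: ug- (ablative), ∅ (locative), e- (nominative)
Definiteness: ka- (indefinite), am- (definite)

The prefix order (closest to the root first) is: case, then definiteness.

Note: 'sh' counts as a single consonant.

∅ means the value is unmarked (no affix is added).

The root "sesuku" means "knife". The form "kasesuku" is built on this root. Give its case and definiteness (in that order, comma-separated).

locative, indefinite

Segment: ka-sesuku.
case: ∅ → locative.
definiteness: ka- → indefinite.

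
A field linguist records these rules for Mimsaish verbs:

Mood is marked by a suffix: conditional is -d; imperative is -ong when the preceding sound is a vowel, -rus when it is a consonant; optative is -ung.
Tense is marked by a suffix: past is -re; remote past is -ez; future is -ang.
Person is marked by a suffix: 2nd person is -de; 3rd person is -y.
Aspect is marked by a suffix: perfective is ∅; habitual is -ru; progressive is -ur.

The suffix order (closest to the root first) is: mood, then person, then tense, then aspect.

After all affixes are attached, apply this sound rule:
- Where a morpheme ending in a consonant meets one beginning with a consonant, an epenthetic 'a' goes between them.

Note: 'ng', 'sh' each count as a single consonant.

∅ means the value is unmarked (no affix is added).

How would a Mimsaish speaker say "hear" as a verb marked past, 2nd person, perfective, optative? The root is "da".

Attach mood optative -ung → daung.
Attach person 2nd person -de → daungde.
Attach tense past -re → daungdere.
aspect = perfective: zero marking, form stays daungdere.
Apply epenthesis: daungdere → daungadere.

daungadere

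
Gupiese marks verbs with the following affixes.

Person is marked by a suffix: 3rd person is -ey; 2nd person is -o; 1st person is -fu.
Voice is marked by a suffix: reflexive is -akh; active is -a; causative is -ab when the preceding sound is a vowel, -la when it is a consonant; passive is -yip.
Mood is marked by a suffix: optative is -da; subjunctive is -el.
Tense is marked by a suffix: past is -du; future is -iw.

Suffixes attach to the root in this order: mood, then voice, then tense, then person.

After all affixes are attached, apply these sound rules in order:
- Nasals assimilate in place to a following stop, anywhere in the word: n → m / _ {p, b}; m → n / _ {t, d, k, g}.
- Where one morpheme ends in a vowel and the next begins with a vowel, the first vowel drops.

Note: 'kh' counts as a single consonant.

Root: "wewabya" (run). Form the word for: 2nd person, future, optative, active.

Attach mood optative -da → wewabyada.
Attach voice active -a → wewabyadaa.
Attach tense future -iw → wewabyadaaiw.
Attach person 2nd person -o → wewabyadaaiwo.
Nasal assimilation: no change.
Apply vowel deletion: wewabyadaaiwo → wewabyadiwo.

wewabyadiwo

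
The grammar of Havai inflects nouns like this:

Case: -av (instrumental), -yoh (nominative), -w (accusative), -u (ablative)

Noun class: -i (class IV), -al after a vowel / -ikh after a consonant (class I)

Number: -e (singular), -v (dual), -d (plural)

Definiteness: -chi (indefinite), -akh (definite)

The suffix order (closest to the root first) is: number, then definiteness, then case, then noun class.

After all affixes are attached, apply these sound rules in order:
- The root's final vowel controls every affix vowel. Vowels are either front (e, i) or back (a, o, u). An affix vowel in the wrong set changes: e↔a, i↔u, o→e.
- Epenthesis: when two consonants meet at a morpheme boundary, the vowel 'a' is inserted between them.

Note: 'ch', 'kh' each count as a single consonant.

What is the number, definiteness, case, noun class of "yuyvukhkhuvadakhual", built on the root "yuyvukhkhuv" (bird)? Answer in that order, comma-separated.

Segment: yuyvukhkhuv-d-akh-u-al.
number: -d → plural.
definiteness: -akh → definite.
case: -u → ablative.
noun class: -al/ikh → class I.

plural, definite, ablative, class I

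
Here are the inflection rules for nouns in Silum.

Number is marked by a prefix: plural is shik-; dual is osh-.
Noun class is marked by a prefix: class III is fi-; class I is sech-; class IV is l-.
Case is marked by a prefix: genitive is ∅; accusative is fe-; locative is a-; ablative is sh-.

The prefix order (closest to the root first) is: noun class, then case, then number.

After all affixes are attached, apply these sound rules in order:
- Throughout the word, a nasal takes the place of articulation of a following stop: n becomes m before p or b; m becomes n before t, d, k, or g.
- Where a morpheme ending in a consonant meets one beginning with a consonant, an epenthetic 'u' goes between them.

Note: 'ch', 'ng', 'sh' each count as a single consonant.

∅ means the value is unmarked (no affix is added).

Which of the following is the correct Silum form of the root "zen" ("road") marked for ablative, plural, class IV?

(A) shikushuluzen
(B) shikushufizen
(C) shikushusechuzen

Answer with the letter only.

A

Attach noun class class IV l- → lzen.
Attach case ablative sh- → shlzen.
Attach number plural shik- → shikshlzen.
Nasal assimilation: no change.
Apply epenthesis: shikshlzen → shikushuluzen.
So the correct form is shikushuluzen, option (A).
(C) shikushusechuzen is wrong: it uses class I instead of class IV for noun class.
(B) shikushufizen is wrong: it uses class III instead of class IV for noun class.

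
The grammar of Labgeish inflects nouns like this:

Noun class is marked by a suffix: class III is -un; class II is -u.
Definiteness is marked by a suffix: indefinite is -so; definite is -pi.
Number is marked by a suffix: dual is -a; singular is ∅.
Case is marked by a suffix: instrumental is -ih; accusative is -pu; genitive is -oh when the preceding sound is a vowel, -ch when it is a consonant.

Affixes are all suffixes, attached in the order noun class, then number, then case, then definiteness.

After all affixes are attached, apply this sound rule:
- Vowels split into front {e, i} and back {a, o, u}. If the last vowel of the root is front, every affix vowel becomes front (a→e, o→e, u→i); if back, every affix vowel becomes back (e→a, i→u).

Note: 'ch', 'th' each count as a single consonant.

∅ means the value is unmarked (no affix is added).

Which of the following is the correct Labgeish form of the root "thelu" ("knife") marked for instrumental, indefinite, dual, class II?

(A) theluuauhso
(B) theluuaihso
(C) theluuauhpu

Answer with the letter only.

Attach noun class class II -u → theluu.
Attach number dual -a → theluua.
Attach case instrumental -ih → theluuaih.
Attach definiteness indefinite -so → theluuaihso.
Apply vowel harmony: theluuaihso → theluuauhso.
So the correct form is theluuauhso, option (A).
(C) theluuauhpu is wrong: it uses definite instead of indefinite for definiteness.
(B) theluuaihso is wrong: it fails to apply the sound rule(s).

A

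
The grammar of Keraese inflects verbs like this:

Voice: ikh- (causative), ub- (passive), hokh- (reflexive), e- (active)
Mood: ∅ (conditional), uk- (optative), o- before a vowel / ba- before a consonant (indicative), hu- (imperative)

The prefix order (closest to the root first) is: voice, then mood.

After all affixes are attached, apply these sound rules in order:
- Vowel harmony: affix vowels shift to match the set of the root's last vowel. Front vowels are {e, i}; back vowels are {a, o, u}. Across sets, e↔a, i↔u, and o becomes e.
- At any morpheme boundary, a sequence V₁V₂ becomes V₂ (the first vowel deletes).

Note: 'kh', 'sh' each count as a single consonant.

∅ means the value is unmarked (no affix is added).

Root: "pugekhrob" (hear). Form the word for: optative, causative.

ukukhpugekhrob

Attach voice causative ikh- → ikhpugekhrob.
Attach mood optative uk- → ukikhpugekhrob.
Apply vowel harmony: ukikhpugekhrob → ukukhpugekhrob.
Vowel deletion: no change.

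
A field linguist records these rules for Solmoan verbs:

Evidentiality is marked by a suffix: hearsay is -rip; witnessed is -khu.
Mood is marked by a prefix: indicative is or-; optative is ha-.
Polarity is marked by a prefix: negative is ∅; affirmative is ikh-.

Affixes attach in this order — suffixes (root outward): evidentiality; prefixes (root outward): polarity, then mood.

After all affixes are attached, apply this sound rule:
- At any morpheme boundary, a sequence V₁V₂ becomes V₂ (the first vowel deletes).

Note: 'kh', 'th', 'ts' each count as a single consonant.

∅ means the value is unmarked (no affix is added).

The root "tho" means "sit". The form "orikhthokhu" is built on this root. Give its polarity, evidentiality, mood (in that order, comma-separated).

affirmative, witnessed, indicative

Segment: or-ikh-tho-khu.
polarity: ikh- → affirmative.
evidentiality: -khu → witnessed.
mood: or- → indicative.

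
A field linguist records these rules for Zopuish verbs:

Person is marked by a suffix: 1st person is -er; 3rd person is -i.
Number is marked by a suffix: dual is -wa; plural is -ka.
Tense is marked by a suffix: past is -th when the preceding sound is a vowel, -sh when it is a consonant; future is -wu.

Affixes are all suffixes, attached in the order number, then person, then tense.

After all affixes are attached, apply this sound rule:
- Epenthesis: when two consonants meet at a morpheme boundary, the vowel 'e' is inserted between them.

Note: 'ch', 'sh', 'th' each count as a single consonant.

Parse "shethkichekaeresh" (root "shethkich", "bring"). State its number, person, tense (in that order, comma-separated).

plural, 1st person, past

Segment: shethkich-ka-er-sh.
number: -ka → plural.
person: -er → 1st person.
tense: -th/sh → past.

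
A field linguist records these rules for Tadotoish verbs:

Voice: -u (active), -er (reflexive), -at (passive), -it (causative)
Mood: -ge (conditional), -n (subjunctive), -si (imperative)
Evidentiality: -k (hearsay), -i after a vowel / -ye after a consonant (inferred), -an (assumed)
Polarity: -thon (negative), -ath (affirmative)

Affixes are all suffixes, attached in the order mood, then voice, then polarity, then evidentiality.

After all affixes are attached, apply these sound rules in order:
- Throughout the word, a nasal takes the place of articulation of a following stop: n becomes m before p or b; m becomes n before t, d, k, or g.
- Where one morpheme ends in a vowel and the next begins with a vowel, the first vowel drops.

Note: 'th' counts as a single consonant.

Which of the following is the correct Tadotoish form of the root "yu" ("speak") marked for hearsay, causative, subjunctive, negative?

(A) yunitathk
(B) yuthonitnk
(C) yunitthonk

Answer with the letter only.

Attach mood subjunctive -n → yun.
Attach voice causative -it → yunit.
Attach polarity negative -thon → yunitthon.
Attach evidentiality hearsay -k → yunitthonk.
Nasal assimilation: no change.
Vowel deletion: no change.
So the correct form is yunitthonk, option (C).
(A) yunitathk is wrong: it uses affirmative instead of negative for polarity.
(B) yuthonitnk is wrong: it has the affixes in the wrong order.

C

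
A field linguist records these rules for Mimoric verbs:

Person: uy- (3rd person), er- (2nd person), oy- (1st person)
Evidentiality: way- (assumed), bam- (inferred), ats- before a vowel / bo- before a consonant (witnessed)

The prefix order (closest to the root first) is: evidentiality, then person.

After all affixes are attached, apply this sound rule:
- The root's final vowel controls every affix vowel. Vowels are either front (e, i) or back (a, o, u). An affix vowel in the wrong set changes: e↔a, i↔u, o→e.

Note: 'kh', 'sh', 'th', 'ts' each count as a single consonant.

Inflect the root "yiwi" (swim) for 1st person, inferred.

Attach evidentiality inferred bam- → bamyiwi.
Attach person 1st person oy- → oybamyiwi.
Apply vowel harmony: oybamyiwi → eybemyiwi.

eybemyiwi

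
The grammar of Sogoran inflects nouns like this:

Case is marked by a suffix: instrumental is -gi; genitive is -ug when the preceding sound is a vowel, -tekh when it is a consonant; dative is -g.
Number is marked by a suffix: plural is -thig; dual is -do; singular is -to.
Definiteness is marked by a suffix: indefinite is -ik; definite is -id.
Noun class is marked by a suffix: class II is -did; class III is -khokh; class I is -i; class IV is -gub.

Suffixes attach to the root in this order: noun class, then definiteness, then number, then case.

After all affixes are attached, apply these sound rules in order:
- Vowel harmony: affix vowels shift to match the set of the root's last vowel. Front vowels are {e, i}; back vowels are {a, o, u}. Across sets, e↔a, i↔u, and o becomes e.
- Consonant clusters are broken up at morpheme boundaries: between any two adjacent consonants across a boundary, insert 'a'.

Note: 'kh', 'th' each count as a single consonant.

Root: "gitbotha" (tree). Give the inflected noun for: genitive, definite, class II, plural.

Attach noun class class II -did → gitbothadid.
Attach definiteness definite -id → gitbothadidid.
Attach number plural -thig → gitbothadididthig.
Attach case genitive -tekh (after consonant 'g') → gitbothadididthigtekh.
Apply vowel harmony: gitbothadididthigtekh → gitbothadududthugtakh.
Apply epenthesis: gitbothadududthugtakh → gitbothadududathugatakh.

gitbothadududathugatakh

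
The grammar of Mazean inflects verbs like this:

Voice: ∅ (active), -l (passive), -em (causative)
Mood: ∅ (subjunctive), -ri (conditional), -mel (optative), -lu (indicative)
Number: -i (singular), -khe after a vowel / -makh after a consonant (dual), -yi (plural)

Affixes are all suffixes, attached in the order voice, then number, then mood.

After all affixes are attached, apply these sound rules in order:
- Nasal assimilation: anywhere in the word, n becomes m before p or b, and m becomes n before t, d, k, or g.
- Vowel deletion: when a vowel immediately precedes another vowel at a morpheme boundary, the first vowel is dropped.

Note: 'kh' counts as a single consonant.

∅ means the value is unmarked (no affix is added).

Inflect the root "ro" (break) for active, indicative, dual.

voice = active: zero marking, form stays ro.
Attach number dual -khe (after vowel 'o') → rokhe.
Attach mood indicative -lu → rokhelu.
Nasal assimilation: no change.
Vowel deletion: no change.

rokhelu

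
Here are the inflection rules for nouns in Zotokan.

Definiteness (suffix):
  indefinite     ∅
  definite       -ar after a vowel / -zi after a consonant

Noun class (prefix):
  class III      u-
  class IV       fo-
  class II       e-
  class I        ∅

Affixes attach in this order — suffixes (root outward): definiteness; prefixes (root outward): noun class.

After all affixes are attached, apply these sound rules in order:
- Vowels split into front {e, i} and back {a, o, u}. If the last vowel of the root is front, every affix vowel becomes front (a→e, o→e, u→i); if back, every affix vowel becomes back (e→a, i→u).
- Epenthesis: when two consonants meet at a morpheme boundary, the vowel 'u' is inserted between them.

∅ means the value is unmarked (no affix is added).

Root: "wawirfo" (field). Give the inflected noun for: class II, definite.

awawirfoar

Attach noun class class II e- → ewawirfo.
Attach definiteness definite -ar (after vowel 'o') → ewawirfoar.
Apply vowel harmony: ewawirfoar → awawirfoar.
Epenthesis: no change.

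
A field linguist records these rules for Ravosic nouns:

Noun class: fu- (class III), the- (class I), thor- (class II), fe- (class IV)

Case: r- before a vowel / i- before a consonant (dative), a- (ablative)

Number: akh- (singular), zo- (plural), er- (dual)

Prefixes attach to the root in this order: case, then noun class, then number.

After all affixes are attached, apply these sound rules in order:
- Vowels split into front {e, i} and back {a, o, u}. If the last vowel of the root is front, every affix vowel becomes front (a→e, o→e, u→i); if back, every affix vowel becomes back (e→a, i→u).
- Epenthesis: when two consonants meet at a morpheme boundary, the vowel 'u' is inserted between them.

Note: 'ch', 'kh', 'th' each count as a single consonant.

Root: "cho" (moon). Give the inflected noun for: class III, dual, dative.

Attach case dative i- (before consonant 'ch') → icho.
Attach noun class class III fu- → fuicho.
Attach number dual er- → erfuicho.
Apply vowel harmony: erfuicho → arfuucho.
Apply epenthesis: arfuucho → arufuucho.

arufuucho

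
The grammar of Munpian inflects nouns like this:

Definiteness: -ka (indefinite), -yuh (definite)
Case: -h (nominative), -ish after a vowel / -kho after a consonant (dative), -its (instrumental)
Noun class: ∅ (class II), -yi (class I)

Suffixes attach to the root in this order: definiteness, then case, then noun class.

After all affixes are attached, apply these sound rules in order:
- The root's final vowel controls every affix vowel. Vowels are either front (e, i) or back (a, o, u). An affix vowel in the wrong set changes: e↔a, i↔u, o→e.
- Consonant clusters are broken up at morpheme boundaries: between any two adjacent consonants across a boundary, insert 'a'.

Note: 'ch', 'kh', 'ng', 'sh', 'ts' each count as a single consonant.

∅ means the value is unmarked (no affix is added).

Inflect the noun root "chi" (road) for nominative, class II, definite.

Attach definiteness definite -yuh → chiyuh.
Attach case nominative -h → chiyuhh.
noun class = class II: zero marking, form stays chiyuhh.
Apply vowel harmony: chiyuhh → chiyihh.
Apply epenthesis: chiyihh → chiyihah.

chiyihah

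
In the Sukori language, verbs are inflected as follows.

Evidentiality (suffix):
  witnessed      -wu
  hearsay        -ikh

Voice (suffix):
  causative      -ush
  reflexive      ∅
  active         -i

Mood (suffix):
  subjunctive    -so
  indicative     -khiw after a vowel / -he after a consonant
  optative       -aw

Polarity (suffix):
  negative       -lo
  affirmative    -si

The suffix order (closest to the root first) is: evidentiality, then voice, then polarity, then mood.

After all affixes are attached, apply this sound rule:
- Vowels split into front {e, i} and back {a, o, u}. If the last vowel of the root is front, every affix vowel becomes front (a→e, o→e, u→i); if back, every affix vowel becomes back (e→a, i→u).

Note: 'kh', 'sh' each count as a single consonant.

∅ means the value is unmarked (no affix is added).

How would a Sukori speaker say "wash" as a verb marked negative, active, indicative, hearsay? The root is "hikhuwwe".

Attach evidentiality hearsay -ikh → hikhuwweikh.
Attach voice active -i → hikhuwweikhi.
Attach polarity negative -lo → hikhuwweikhilo.
Attach mood indicative -khiw (after vowel 'o') → hikhuwweikhilokhiw.
Apply vowel harmony: hikhuwweikhilokhiw → hikhuwweikhilekhiw.

hikhuwweikhilekhiw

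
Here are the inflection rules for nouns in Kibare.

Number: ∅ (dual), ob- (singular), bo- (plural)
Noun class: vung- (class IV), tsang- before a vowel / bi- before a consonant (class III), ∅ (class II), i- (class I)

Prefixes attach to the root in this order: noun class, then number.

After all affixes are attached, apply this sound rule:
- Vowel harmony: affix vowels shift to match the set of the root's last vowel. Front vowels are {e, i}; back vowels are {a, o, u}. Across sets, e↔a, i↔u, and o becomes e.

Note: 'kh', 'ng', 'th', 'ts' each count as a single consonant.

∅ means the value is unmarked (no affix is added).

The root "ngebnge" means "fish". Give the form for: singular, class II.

ebngebnge

noun class = class II: zero marking, form stays ngebnge.
Attach number singular ob- → obngebnge.
Apply vowel harmony: obngebnge → ebngebnge.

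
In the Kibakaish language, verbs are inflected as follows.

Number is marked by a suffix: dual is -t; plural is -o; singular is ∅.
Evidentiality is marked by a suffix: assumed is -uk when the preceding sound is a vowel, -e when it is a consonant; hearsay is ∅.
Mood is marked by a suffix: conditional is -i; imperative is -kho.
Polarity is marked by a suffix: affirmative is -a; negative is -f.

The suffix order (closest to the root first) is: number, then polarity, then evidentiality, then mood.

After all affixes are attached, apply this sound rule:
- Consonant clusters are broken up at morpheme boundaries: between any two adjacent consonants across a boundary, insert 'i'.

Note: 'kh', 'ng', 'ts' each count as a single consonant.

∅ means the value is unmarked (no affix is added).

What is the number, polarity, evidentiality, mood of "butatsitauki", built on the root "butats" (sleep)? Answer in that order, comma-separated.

dual, affirmative, assumed, conditional

Segment: butats-t-a-uk-i.
number: -t → dual.
polarity: -a → affirmative.
evidentiality: -uk/e → assumed.
mood: -i → conditional.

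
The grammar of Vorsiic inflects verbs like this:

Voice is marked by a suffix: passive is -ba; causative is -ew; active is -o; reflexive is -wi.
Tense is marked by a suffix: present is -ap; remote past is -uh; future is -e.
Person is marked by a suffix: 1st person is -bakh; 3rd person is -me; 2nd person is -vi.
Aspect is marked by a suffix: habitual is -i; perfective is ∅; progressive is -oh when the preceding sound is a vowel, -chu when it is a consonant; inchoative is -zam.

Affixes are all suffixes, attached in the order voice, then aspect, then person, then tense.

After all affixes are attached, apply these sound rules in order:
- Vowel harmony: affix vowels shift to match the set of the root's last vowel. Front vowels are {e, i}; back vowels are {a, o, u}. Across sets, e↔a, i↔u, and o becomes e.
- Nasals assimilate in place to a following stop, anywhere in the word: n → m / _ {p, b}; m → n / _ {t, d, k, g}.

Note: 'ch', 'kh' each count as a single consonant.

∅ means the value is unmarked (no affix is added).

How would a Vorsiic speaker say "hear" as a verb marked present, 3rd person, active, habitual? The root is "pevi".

pevieimeep

Attach voice active -o → pevio.
Attach aspect habitual -i → pevioi.
Attach person 3rd person -me → pevioime.
Attach tense present -ap → pevioimeap.
Apply vowel harmony: pevioimeap → pevieimeep.
Nasal assimilation: no change.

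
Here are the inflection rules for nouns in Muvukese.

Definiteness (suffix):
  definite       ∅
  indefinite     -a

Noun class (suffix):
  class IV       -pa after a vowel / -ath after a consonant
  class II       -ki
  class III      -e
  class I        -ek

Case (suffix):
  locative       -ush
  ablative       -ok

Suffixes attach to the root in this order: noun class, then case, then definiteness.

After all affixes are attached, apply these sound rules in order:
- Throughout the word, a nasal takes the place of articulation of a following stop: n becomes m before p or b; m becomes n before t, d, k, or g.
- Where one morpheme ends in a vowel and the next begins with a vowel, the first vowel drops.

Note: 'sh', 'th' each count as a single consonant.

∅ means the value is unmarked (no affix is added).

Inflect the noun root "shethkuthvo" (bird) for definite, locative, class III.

Attach noun class class III -e → shethkuthvoe.
Attach case locative -ush → shethkuthvoeush.
definiteness = definite: zero marking, form stays shethkuthvoeush.
Nasal assimilation: no change.
Apply vowel deletion: shethkuthvoeush → shethkuthvush.

shethkuthvush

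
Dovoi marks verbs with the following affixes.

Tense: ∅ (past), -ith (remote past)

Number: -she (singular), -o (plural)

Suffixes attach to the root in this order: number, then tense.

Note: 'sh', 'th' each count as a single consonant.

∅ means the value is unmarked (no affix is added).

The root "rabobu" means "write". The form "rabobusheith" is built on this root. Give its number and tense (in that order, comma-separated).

singular, remote past

Segment: rabobu-she-ith.
number: -she → singular.
tense: -ith → remote past.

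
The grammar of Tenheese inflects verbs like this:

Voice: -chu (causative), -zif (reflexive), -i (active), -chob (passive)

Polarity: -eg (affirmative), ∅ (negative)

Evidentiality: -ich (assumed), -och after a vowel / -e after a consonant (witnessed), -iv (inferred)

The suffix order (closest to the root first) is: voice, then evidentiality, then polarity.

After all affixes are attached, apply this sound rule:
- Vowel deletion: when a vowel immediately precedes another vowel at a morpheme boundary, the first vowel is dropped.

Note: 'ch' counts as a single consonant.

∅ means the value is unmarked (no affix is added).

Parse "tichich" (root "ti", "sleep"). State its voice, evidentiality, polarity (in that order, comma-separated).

causative, assumed, negative

Segment: ti-chu-ich.
voice: -chu → causative.
evidentiality: -ich → assumed.
polarity: ∅ → negative.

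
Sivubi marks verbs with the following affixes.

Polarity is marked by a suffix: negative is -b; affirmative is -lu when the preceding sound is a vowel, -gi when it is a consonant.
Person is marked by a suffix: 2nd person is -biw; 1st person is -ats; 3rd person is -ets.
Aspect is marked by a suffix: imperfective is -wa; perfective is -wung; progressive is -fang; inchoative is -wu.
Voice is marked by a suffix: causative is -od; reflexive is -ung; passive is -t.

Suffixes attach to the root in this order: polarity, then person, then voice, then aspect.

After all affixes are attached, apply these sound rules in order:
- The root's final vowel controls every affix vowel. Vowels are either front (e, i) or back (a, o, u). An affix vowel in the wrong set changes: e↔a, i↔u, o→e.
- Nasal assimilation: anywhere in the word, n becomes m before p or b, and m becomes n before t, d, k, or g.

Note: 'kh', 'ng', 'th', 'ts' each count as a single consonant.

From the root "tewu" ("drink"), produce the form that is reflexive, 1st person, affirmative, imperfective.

tewuluatsungwa

Attach polarity affirmative -lu (after vowel 'u') → tewulu.
Attach person 1st person -ats → tewuluats.
Attach voice reflexive -ung → tewuluatsung.
Attach aspect imperfective -wa → tewuluatsungwa.
Vowel harmony: no change.
Nasal assimilation: no change.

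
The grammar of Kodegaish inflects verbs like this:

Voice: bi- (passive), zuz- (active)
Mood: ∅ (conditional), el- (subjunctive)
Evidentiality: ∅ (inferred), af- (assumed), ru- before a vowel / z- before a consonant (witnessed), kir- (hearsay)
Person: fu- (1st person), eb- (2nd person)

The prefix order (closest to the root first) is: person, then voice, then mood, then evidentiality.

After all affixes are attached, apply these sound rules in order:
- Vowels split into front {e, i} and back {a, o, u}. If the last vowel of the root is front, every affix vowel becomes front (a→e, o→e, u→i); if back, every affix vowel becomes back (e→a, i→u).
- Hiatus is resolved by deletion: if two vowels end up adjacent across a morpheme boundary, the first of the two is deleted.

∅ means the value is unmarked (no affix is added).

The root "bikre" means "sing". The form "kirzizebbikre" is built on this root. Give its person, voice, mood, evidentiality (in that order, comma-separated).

Segment: kir-zuz-eb-bikre.
person: eb- → 2nd person.
voice: zuz- → active.
mood: ∅ → conditional.
evidentiality: kir- → hearsay.

2nd person, active, conditional, hearsay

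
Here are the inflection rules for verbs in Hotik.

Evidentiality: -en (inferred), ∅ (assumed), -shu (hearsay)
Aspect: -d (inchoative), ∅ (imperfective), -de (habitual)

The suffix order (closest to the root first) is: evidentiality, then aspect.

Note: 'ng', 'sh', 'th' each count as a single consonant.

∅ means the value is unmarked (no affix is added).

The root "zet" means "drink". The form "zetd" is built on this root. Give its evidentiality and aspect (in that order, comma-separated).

Segment: zet-d.
evidentiality: ∅ → assumed.
aspect: -d → inchoative.

assumed, inchoative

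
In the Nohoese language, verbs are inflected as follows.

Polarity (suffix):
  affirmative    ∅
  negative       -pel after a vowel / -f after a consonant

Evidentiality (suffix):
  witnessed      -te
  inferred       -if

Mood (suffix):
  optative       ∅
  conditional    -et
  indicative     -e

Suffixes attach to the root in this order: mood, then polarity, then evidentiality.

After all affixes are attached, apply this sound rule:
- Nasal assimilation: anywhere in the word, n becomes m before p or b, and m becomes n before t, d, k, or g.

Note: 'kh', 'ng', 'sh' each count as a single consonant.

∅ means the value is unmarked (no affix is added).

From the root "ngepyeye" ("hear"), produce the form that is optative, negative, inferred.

ngepyeyepelif

mood = optative: zero marking, form stays ngepyeye.
Attach polarity negative -pel (after vowel 'e') → ngepyeyepel.
Attach evidentiality inferred -if → ngepyeyepelif.
Nasal assimilation: no change.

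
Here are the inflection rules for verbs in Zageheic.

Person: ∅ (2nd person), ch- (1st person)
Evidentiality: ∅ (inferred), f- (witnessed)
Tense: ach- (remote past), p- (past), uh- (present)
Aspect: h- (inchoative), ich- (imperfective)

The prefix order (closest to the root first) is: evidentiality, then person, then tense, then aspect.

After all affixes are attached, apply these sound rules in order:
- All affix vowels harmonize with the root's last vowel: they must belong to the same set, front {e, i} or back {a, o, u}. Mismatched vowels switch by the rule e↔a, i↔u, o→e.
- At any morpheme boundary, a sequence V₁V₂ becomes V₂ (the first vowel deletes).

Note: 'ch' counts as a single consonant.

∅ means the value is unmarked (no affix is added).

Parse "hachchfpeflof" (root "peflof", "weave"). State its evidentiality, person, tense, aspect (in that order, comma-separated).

witnessed, 1st person, remote past, inchoative

Segment: h-ach-ch-f-peflof.
evidentiality: f- → witnessed.
person: ch- → 1st person.
tense: ach- → remote past.
aspect: h- → inchoative.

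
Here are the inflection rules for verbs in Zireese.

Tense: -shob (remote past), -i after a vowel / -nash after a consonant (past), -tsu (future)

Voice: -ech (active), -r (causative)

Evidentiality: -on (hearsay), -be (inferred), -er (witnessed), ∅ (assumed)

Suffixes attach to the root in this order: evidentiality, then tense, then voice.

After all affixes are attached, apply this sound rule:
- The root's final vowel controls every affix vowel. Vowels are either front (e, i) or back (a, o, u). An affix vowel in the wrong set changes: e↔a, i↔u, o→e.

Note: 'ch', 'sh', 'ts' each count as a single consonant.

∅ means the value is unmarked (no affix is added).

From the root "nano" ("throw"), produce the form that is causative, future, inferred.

nanobatsur

Attach evidentiality inferred -be → nanobe.
Attach tense future -tsu → nanobetsu.
Attach voice causative -r → nanobetsur.
Apply vowel harmony: nanobetsur → nanobatsur.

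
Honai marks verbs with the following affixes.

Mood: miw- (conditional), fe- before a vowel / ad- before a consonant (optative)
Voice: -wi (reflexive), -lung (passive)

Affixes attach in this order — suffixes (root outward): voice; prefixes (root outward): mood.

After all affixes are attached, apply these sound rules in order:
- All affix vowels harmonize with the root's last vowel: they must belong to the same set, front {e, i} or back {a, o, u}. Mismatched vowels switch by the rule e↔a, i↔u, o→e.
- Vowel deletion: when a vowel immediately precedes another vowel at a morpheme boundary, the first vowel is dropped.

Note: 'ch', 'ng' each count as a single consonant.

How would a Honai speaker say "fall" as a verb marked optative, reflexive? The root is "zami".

Attach voice reflexive -wi → zamiwi.
Attach mood optative ad- (before consonant 'z') → adzamiwi.
Apply vowel harmony: adzamiwi → edzamiwi.
Vowel deletion: no change.

edzamiwi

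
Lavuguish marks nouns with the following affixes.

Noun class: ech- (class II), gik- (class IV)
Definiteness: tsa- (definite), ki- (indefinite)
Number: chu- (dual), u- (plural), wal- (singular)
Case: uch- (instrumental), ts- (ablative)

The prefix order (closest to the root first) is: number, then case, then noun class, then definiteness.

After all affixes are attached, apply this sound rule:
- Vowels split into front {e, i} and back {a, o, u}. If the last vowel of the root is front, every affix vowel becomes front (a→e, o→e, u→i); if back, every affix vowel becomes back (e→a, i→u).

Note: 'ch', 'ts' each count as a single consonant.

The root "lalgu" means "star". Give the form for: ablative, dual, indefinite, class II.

kuachtschulalgu

Attach number dual chu- → chulalgu.
Attach case ablative ts- → tschulalgu.
Attach noun class class II ech- → echtschulalgu.
Attach definiteness indefinite ki- → kiechtschulalgu.
Apply vowel harmony: kiechtschulalgu → kuachtschulalgu.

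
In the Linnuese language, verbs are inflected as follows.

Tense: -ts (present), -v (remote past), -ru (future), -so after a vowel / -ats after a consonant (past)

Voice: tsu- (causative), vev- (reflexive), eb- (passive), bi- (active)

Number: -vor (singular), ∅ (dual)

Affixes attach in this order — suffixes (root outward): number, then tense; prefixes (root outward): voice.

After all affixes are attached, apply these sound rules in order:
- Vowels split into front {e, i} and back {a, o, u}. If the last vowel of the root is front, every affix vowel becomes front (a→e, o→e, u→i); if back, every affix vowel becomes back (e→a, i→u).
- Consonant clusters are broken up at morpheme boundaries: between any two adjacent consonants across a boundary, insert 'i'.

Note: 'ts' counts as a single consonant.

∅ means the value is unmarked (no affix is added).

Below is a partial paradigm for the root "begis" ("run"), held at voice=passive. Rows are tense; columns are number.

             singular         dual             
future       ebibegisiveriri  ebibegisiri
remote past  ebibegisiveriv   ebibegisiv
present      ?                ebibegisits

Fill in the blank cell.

ebibegisiverits

Attach voice passive eb- → ebbegis.
Attach number singular -vor → ebbegisvor.
Attach tense present -ts → ebbegisvorts.
Apply vowel harmony: ebbegisvorts → ebbegisverts.
Apply epenthesis: ebbegisverts → ebibegisiverits.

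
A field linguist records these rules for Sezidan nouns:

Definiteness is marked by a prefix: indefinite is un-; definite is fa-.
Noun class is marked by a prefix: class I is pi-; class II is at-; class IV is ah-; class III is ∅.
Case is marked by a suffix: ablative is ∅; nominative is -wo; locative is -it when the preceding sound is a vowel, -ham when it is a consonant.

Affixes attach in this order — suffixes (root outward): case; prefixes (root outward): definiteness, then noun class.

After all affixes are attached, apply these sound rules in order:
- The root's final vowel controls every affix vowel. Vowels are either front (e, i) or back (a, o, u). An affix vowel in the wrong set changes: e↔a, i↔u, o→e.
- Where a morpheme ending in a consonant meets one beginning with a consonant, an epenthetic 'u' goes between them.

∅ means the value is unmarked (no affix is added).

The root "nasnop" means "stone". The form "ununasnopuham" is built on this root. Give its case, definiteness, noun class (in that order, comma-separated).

locative, indefinite, class III

Segment: un-nasnop-ham.
case: -it/ham → locative.
definiteness: un- → indefinite.
noun class: ∅ → class III.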